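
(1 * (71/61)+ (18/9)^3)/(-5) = -559/305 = -1.83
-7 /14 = -0.50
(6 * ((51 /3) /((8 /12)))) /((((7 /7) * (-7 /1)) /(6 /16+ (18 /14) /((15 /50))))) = -39933 /392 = -101.87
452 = 452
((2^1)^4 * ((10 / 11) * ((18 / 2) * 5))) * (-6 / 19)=-43200 / 209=-206.70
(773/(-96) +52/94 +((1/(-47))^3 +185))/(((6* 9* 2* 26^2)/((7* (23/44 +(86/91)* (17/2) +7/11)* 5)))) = 325568724767725/416227995076608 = 0.78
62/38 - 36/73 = 1579/1387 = 1.14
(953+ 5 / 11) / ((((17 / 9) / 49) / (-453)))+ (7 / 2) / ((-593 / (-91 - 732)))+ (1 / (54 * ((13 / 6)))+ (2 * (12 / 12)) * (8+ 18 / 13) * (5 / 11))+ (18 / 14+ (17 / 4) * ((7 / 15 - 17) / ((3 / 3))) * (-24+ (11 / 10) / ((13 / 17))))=-50871676131484973 / 4540986450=-11202780.87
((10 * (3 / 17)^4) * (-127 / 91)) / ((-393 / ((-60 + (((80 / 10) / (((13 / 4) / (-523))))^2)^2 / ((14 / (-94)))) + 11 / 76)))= -282622469620509967516875 / 444953367520298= -635173234.43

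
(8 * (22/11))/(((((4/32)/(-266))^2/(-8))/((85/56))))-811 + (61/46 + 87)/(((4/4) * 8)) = -323766812145/368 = -879801119.96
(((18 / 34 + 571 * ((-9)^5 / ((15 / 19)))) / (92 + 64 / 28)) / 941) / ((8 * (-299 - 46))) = 1411742381 / 8094482000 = 0.17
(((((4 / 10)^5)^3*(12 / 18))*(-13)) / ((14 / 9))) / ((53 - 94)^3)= 1277952 / 14723114013671875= 0.00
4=4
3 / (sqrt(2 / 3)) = 3 *sqrt(6) / 2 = 3.67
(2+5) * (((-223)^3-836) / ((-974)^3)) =77632821 / 924010424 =0.08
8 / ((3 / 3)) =8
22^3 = 10648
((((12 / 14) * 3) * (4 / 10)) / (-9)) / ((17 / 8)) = -32 / 595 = -0.05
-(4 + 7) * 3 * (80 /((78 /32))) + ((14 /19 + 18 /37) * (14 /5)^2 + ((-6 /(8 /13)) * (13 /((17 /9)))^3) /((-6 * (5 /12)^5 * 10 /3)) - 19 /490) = 796219894180652883 /68752982593750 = 11580.88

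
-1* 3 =-3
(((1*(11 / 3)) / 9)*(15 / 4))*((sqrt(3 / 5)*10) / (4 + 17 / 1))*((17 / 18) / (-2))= -935*sqrt(15) / 13608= -0.27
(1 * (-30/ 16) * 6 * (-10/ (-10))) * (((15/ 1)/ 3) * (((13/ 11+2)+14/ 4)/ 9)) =-3675/ 88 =-41.76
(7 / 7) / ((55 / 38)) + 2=148 / 55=2.69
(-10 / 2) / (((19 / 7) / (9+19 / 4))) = -1925 / 76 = -25.33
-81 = -81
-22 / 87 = -0.25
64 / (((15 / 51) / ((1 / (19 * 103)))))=1088 / 9785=0.11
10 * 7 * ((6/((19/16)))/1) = 353.68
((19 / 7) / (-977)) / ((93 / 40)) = -760 / 636027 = -0.00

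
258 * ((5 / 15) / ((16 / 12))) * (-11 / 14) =-1419 / 28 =-50.68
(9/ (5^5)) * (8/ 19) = 72/ 59375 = 0.00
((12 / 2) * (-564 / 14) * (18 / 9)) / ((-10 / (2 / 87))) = 1.11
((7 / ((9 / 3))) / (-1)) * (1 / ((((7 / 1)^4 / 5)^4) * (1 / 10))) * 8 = -50000 / 14242684529829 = -0.00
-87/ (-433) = 87/ 433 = 0.20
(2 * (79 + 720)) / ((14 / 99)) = 11300.14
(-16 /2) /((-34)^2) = -2 /289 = -0.01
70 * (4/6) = 140/3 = 46.67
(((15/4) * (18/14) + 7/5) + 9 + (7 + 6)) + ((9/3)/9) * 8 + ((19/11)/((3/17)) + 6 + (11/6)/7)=30979/660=46.94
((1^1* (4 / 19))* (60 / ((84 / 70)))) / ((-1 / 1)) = -200 / 19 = -10.53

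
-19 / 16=-1.19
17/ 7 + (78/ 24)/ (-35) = 327/ 140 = 2.34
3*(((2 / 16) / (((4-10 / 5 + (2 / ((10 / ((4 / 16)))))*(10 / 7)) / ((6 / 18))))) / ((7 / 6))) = 3 / 58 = 0.05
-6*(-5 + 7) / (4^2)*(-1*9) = 27 / 4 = 6.75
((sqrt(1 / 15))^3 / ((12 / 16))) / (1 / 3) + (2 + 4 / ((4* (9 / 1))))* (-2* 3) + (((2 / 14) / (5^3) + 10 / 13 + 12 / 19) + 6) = -3413509 / 648375 + 4* sqrt(15) / 225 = -5.20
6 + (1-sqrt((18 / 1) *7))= 7-3 *sqrt(14)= -4.22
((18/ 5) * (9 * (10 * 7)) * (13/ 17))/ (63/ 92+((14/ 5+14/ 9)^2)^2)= 1589008590000/ 330360836137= 4.81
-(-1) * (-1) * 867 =-867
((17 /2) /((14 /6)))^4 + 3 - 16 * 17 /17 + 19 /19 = 6304209 /38416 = 164.10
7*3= 21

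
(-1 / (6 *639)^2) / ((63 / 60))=-5 / 77172669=-0.00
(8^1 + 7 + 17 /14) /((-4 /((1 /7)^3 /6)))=-227 /115248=-0.00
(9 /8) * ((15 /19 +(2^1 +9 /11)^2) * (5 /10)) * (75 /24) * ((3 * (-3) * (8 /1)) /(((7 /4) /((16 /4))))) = -40649850 /16093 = -2525.93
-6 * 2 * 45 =-540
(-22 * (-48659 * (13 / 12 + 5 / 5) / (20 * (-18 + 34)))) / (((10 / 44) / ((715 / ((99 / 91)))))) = 34825976185 / 1728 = 20153921.40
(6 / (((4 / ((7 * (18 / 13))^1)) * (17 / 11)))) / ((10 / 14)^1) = 14553 / 1105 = 13.17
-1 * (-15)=15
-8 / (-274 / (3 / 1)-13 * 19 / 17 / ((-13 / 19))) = 408 / 3575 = 0.11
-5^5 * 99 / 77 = -28125 / 7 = -4017.86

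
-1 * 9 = -9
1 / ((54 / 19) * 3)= 19 / 162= 0.12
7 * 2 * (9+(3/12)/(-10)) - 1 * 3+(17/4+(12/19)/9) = 72373/570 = 126.97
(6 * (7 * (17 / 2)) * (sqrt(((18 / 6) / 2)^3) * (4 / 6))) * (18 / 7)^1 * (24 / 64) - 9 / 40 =-9 / 40 + 1377 * sqrt(6) / 8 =421.39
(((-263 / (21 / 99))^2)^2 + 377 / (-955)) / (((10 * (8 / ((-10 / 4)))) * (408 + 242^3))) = -2709269010288225089 / 519965003962880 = -5210.48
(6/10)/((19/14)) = 42/95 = 0.44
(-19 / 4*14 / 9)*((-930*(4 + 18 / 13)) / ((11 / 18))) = 8658300 / 143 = 60547.55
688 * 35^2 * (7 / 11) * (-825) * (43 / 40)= -475655250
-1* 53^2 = -2809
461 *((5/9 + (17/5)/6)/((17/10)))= 46561/153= 304.32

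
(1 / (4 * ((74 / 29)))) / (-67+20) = -29 / 13912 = -0.00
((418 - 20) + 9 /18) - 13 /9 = 7147 /18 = 397.06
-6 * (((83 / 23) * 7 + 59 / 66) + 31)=-86761 / 253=-342.93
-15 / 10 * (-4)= 6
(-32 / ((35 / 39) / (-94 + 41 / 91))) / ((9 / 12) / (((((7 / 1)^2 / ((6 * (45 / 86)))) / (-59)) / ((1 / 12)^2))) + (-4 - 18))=-2249066496 / 14846555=-151.49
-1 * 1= -1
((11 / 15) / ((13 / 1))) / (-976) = -11 / 190320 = -0.00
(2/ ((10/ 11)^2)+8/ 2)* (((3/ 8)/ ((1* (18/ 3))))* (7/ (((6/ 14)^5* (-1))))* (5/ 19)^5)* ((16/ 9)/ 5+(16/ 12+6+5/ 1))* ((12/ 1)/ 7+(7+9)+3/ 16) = -51471221109875/ 924198999552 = -55.69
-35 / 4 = -8.75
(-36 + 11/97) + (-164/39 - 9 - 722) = -2917040/3783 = -771.09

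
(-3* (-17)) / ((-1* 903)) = -17 / 301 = -0.06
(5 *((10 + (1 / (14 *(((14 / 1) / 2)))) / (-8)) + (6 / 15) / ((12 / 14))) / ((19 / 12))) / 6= 5.51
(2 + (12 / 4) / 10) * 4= 46 / 5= 9.20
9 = 9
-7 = -7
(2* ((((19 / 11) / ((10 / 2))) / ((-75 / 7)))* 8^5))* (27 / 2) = -39223296 / 1375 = -28526.03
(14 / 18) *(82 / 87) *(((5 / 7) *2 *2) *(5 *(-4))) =-32800 / 783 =-41.89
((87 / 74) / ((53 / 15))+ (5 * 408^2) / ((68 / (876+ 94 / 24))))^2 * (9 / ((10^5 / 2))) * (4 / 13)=642338021291814712881 / 99983546000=6424437289.83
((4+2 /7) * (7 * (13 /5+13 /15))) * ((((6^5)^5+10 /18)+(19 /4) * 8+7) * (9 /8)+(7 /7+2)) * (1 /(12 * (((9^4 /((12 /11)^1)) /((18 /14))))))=3326343699501775066634 /56133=59258256275306416.31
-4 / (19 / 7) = -28 / 19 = -1.47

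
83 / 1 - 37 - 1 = 45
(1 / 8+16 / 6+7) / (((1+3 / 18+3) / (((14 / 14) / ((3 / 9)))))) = 141 / 20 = 7.05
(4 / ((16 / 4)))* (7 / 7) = 1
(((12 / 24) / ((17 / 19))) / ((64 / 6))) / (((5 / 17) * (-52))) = -57 / 16640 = -0.00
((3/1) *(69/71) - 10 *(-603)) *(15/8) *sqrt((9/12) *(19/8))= 6425055 *sqrt(114)/4544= 15097.01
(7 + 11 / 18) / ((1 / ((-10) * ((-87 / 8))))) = 19865 / 24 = 827.71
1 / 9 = 0.11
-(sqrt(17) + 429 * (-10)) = 4290 - sqrt(17) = 4285.88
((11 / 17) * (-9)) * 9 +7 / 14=-1765 / 34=-51.91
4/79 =0.05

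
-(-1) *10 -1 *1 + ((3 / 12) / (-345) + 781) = 1090199 / 1380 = 790.00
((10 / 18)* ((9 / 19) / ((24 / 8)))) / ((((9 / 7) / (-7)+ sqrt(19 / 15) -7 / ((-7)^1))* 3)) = 0.02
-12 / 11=-1.09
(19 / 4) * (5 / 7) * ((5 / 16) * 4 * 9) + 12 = 5619 / 112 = 50.17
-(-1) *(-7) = -7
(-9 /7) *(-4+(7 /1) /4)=2.89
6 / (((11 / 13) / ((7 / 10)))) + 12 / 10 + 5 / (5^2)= 70 / 11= 6.36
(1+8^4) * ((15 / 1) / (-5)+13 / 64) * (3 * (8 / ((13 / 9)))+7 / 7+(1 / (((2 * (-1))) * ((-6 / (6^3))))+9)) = -511238.63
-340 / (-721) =340 / 721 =0.47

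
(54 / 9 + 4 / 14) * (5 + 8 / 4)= 44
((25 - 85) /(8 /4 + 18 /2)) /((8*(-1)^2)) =-15 /22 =-0.68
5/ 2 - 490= -975/ 2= -487.50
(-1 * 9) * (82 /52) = -369 /26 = -14.19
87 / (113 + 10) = 29 / 41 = 0.71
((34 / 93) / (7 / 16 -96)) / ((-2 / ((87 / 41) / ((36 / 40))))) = 78880 / 17490231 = 0.00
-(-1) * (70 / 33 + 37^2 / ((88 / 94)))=193309 / 132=1464.46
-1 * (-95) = 95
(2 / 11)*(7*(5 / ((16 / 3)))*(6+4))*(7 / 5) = 16.70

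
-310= -310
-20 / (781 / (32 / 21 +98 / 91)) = -200 / 3003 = -0.07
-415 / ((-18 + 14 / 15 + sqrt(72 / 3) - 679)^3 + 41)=6871091785903125*sqrt(6) / 647676193000214760741158 + 797228187987808125 / 647676193000214760741158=0.00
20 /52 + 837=10886 /13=837.38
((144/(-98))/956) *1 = -18/11711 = -0.00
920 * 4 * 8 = 29440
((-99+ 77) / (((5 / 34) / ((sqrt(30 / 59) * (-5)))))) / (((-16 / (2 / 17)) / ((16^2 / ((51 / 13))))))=-18304 * sqrt(1770) / 3009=-255.92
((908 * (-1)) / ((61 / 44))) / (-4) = 163.74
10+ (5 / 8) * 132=185 / 2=92.50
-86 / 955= -0.09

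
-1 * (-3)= 3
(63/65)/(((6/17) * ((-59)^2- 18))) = 357/450190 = 0.00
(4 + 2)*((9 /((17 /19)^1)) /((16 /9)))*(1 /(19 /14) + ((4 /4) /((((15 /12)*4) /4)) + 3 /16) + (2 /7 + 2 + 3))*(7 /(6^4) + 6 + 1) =290218017 /174080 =1667.15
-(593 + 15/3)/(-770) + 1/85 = 1032/1309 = 0.79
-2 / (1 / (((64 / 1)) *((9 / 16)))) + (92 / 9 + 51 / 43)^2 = 8708857 / 149769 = 58.15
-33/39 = -11/13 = -0.85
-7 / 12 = -0.58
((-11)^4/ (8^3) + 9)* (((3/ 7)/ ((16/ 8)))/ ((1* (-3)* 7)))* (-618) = 5947941/ 25088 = 237.08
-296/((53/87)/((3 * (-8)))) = 618048/53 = 11661.28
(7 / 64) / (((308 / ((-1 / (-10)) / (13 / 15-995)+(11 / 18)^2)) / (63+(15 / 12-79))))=-53214047 / 27210940416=-0.00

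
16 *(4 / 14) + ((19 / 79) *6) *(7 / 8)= 12905 / 2212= 5.83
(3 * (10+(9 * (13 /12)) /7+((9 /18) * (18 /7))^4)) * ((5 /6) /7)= 678305 /134456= 5.04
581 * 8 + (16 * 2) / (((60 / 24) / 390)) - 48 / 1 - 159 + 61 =9494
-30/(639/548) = -5480/213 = -25.73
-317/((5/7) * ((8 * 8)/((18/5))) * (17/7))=-139797/13600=-10.28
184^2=33856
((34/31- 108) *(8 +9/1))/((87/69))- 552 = -1792022/899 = -1993.35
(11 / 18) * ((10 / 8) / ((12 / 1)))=55 / 864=0.06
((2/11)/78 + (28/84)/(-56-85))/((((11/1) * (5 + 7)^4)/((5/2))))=-5/13797298944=-0.00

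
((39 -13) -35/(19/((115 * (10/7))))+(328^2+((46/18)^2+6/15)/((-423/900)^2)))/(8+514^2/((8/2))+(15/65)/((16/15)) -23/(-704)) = 3339695384030720/2055279216175893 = 1.62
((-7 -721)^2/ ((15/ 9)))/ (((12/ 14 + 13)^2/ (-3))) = -233722944/ 47045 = -4968.07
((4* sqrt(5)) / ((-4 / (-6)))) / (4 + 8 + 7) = 6* sqrt(5) / 19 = 0.71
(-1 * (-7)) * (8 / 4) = 14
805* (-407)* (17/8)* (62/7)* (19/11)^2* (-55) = 4047504925/4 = 1011876231.25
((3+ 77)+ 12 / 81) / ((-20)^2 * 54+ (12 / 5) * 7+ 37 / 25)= 54100 / 14592339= 0.00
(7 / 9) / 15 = 7 / 135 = 0.05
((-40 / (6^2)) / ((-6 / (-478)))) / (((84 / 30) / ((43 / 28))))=-48.55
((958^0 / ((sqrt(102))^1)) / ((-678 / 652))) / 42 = -163 * sqrt(102) / 726138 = -0.00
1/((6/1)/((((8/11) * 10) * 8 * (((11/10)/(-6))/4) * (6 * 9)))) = -24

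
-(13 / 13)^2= -1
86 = 86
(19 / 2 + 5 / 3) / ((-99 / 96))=-1072 / 99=-10.83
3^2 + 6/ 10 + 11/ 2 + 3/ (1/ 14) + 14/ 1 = 71.10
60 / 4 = 15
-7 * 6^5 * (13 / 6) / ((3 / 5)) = -196560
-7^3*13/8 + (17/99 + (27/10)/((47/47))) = -2195833/3960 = -554.50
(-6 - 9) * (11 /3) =-55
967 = 967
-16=-16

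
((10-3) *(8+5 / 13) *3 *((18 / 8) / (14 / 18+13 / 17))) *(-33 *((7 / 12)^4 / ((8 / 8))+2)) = -56338591617 / 3141632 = -17932.91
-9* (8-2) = -54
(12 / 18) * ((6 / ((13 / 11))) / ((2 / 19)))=418 / 13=32.15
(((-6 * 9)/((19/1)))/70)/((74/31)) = -837/49210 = -0.02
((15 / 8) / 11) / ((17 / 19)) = 285 / 1496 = 0.19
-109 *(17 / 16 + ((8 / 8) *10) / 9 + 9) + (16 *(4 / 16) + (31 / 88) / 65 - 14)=-126426457 / 102960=-1227.92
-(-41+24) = 17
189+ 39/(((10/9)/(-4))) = 243/5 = 48.60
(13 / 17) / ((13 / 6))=6 / 17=0.35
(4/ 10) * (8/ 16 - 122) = -243/ 5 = -48.60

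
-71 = -71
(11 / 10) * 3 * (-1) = -33 / 10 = -3.30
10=10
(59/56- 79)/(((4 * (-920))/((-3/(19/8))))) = -2619/97888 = -0.03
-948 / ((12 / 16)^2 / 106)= -535936 / 3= -178645.33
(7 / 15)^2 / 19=49 / 4275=0.01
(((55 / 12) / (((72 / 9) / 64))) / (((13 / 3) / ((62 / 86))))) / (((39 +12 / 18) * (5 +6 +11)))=465 / 66521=0.01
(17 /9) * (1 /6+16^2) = 26129 /54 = 483.87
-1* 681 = -681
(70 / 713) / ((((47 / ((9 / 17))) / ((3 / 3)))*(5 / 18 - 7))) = -11340 / 68932127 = -0.00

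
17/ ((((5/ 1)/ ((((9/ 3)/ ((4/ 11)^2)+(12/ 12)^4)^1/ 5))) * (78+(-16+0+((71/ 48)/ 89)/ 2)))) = 3440562/ 13244975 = 0.26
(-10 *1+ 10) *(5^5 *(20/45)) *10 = 0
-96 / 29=-3.31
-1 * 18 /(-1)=18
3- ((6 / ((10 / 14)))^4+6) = -3113571 / 625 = -4981.71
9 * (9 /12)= 27 /4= 6.75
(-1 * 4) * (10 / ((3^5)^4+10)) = -40 / 3486784411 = -0.00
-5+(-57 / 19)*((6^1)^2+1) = -116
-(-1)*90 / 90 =1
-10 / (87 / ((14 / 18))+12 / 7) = -14 / 159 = -0.09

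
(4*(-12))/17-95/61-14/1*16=-236831/1037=-228.38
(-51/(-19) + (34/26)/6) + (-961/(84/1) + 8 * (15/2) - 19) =224505/6916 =32.46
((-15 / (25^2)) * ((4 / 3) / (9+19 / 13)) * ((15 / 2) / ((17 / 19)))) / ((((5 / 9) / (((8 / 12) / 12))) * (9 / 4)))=-247 / 216750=-0.00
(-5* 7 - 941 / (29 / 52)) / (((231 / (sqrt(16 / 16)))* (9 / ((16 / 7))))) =-266384 / 140679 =-1.89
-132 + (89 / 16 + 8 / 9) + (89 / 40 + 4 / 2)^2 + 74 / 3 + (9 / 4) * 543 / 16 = -24019 / 3600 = -6.67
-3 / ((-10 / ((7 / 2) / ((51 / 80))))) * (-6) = -168 / 17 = -9.88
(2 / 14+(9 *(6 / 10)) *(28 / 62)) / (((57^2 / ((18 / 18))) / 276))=257692 / 1175055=0.22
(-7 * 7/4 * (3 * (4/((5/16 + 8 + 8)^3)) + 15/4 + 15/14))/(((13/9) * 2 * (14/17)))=-13609178249/547874496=-24.84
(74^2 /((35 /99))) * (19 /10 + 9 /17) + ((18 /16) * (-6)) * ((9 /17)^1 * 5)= 63940257 /1700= 37611.92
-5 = -5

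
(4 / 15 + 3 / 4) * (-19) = -1159 / 60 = -19.32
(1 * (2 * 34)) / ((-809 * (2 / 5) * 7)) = -170 / 5663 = -0.03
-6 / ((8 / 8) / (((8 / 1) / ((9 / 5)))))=-80 / 3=-26.67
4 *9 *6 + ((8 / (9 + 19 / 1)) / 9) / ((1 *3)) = 216.01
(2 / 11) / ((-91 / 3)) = -6 / 1001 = -0.01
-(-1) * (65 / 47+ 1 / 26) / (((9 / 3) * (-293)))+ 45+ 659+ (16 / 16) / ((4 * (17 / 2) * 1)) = 2142631854 / 3043391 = 704.03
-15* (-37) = 555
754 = 754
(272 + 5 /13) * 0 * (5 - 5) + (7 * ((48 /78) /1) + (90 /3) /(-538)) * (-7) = -29.76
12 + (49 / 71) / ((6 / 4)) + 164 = 176.46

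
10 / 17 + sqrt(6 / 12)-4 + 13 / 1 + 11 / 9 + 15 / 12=sqrt(2) / 2 + 7381 / 612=12.77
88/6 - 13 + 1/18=31/18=1.72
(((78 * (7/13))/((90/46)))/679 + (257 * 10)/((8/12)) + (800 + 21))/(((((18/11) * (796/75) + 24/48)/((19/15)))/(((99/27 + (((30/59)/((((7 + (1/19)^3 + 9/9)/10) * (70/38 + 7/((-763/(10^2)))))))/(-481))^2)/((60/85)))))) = 1751636312154415757385741769176317/1017239177214604278973205591697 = 1721.95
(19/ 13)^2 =361/ 169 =2.14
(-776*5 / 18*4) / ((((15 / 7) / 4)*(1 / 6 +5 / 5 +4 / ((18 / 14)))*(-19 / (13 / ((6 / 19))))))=80704 / 99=815.19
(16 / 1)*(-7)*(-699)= 78288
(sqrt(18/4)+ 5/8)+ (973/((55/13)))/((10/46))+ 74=3 * sqrt(2)/2+ 2491591/2200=1134.66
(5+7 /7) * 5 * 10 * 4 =1200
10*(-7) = -70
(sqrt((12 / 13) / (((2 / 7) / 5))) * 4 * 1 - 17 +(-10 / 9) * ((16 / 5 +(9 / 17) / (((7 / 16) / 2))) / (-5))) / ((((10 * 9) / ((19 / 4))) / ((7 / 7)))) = -1602593 / 1927800 +19 * sqrt(2730) / 1170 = 0.02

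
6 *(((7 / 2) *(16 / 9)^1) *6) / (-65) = -224 / 65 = -3.45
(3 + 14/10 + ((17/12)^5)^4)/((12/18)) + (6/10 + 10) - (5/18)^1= 20537409495034066486492229/12779199974824917073920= 1607.10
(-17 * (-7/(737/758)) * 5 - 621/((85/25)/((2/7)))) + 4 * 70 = 73650260/87703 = 839.77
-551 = -551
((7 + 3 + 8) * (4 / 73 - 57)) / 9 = -8314 / 73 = -113.89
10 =10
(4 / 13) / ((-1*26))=-2 / 169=-0.01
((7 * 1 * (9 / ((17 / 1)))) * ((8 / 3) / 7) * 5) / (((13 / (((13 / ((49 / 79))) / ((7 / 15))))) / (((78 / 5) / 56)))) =6.79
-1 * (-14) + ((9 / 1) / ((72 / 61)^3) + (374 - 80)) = 13000357 / 41472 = 313.47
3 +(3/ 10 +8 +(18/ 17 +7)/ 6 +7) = 19.64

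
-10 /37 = -0.27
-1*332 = -332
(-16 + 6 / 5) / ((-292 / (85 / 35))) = 629 / 5110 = 0.12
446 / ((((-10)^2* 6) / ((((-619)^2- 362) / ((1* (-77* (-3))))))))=1231.81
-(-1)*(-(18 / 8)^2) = -81 / 16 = -5.06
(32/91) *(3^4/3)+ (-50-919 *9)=-8311.51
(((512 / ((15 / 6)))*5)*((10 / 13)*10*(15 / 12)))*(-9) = -1152000 / 13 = -88615.38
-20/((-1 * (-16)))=-5/4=-1.25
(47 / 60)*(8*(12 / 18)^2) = 376 / 135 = 2.79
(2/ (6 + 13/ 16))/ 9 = 32/ 981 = 0.03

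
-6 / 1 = -6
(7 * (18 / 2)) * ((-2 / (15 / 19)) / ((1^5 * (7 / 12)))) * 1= -1368 / 5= -273.60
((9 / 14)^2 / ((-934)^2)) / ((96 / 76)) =513 / 1367854208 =0.00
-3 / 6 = -1 / 2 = -0.50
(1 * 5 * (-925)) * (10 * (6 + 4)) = -462500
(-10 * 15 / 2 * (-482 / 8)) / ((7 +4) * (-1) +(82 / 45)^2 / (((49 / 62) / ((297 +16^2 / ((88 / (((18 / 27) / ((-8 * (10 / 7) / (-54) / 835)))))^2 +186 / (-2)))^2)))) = 2346377684760220412742616875 / 188881606904721169762221911668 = 0.01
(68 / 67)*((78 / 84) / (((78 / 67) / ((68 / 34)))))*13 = 442 / 21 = 21.05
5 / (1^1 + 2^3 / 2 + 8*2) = 5 / 21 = 0.24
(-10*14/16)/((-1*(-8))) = -35/32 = -1.09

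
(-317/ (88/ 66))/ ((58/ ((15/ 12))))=-4755/ 928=-5.12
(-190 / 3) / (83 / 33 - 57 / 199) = -207955 / 7318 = -28.42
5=5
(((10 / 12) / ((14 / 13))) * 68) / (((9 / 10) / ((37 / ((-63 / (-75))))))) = 10221250 / 3969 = 2575.27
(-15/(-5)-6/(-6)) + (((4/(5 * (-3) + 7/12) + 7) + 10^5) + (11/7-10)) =121102778/1211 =100002.29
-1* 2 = -2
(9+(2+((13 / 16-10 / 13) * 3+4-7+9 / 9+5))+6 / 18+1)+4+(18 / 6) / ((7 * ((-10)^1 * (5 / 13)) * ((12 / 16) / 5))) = 408851 / 21840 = 18.72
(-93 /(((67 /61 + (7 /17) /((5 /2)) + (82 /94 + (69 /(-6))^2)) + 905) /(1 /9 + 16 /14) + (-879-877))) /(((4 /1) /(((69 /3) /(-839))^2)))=947135970285 /50256818489715659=0.00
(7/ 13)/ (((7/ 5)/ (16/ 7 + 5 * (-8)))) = -1320/ 91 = -14.51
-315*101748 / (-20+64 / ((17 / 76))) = -45405045 / 377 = -120437.79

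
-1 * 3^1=-3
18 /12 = 3 /2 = 1.50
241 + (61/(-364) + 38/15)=1328777/5460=243.37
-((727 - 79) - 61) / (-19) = 587 / 19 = 30.89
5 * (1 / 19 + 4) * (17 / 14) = 24.61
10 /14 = 5 /7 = 0.71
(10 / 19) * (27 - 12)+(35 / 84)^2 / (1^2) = 22075 / 2736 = 8.07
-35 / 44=-0.80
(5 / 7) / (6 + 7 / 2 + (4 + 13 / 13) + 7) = 0.03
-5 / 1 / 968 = -5 / 968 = -0.01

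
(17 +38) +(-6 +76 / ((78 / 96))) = 1853 / 13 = 142.54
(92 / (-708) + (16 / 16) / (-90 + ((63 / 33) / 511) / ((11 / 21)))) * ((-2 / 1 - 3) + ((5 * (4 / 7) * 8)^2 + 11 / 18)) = -3659544361 / 50079141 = -73.08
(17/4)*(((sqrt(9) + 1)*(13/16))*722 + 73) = 82263/8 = 10282.88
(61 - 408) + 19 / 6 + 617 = 1639 / 6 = 273.17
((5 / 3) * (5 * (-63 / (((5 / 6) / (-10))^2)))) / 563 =-75600 / 563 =-134.28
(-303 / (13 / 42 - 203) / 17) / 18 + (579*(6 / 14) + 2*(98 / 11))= 2963795798 / 11143517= 265.97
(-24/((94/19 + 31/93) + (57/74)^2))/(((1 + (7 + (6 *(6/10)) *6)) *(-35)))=50616/12834283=0.00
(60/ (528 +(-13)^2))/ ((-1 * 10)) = -6/ 697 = -0.01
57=57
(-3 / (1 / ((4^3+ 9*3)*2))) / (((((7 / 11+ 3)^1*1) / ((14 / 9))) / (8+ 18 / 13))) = -32879 / 15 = -2191.93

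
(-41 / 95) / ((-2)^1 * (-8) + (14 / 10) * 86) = -41 / 12958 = -0.00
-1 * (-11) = 11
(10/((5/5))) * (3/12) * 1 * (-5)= -25/2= -12.50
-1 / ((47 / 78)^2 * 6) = -1014 / 2209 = -0.46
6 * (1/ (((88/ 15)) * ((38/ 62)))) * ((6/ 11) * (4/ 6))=1395/ 2299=0.61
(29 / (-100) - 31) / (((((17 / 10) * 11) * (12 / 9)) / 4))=-9387 / 1870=-5.02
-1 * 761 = -761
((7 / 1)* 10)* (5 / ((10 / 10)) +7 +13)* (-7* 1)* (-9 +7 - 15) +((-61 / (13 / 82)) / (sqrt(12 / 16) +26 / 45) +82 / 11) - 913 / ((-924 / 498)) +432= 108870553185 / 519134 - 20258100* sqrt(3) / 43823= 208915.03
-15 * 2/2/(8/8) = -15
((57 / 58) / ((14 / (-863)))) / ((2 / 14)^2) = -344337 / 116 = -2968.42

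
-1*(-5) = 5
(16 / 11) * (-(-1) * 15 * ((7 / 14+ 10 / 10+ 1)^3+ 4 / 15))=3814 / 11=346.73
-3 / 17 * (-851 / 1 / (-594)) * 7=-5957 / 3366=-1.77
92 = 92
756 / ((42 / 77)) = 1386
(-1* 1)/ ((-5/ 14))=14/ 5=2.80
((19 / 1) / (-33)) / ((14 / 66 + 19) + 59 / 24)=-152 / 5721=-0.03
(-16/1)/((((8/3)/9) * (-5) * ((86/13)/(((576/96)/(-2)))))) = -1053/215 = -4.90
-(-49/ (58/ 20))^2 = -240100/ 841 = -285.49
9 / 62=0.15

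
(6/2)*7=21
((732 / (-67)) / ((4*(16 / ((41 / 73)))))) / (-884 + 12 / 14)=52521 / 483778592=0.00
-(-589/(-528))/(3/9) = -589/176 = -3.35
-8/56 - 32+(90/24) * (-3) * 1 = -1215/28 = -43.39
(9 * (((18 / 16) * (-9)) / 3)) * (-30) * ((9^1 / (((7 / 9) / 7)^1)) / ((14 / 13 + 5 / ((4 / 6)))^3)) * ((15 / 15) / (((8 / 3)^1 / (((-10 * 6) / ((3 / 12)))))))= -116757587700 / 11089567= -10528.60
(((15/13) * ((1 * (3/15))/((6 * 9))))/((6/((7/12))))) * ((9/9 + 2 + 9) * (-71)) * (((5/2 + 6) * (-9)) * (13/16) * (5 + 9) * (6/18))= 59143/576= 102.68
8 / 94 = 4 / 47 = 0.09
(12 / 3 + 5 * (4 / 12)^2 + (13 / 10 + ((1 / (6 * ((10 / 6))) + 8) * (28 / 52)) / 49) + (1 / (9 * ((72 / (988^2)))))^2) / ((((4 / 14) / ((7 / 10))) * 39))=47419653774269 / 332642700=142554.32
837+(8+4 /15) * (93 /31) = 4309 /5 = 861.80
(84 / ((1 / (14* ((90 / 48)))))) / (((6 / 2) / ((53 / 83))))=38955 / 83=469.34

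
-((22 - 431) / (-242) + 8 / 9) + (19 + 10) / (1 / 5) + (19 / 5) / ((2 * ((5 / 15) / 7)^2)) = 5337848 / 5445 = 980.32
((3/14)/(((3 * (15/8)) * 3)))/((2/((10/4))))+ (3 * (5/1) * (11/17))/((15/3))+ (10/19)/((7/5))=6782/2907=2.33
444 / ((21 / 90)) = 13320 / 7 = 1902.86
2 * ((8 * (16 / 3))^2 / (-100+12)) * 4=-165.49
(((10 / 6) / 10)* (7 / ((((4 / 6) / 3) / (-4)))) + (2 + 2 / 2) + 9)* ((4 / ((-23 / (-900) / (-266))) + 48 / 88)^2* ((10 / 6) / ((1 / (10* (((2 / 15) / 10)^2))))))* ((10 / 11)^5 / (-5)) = 59175371576236800 / 10308713459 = 5740325.58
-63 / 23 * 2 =-126 / 23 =-5.48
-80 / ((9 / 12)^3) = -5120 / 27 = -189.63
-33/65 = -0.51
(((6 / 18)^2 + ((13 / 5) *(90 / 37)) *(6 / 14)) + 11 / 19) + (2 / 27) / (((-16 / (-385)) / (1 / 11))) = 3786731 / 1062936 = 3.56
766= 766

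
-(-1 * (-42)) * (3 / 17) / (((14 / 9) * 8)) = -81 / 136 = -0.60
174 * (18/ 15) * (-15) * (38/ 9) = -13224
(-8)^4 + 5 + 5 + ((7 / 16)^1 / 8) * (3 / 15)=2627847 / 640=4106.01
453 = 453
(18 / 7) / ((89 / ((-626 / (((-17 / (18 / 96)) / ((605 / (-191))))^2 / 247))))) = -2292118460775 / 420370854848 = -5.45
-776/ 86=-388/ 43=-9.02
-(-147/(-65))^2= -21609/4225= -5.11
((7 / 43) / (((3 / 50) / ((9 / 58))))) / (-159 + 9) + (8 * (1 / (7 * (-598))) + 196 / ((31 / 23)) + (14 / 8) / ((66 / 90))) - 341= -687788523621 / 3560000444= -193.20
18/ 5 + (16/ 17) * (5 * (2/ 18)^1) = 3154/ 765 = 4.12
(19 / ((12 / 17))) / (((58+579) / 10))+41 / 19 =187387 / 72618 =2.58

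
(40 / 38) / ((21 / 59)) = 1180 / 399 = 2.96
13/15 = 0.87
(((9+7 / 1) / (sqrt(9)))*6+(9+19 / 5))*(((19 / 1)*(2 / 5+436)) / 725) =9286592 / 18125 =512.36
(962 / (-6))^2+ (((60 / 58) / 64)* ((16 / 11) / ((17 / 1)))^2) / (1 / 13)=234623435501 / 9126909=25706.78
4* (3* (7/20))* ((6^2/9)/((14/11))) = 66/5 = 13.20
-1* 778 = -778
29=29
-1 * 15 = -15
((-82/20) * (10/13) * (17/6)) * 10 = -3485/39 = -89.36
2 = 2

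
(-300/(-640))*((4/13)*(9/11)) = 135/1144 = 0.12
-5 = -5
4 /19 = 0.21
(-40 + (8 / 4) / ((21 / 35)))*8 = -880 / 3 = -293.33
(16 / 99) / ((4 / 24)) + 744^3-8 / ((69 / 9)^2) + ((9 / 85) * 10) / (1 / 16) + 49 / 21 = 122218615904357 / 296769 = 411830804.11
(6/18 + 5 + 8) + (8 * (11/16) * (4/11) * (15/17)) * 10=1580/51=30.98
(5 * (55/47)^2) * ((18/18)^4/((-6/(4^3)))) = -484000/6627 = -73.03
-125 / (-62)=125 / 62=2.02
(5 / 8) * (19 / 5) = 19 / 8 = 2.38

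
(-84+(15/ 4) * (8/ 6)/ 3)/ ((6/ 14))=-1729/ 9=-192.11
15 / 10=3 / 2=1.50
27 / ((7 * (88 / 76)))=513 / 154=3.33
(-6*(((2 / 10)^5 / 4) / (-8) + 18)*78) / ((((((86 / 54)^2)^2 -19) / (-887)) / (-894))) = 44375608889549654067 / 83482225000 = 531557572.76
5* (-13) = -65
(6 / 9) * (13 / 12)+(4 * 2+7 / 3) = 199 / 18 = 11.06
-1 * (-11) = 11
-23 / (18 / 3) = -23 / 6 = -3.83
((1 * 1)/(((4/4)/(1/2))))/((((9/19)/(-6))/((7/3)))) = -133/9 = -14.78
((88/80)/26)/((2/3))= 33/520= 0.06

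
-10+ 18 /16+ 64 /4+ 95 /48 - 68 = -2827 /48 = -58.90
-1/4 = -0.25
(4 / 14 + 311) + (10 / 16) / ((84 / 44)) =52351 / 168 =311.61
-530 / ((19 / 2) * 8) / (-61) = 265 / 2318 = 0.11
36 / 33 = 12 / 11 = 1.09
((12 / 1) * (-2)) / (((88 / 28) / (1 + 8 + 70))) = -6636 / 11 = -603.27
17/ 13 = 1.31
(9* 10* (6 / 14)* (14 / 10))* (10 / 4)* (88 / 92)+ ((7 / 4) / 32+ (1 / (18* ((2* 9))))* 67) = 30855313 / 238464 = 129.39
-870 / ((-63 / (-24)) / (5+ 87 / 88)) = -152830 / 77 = -1984.81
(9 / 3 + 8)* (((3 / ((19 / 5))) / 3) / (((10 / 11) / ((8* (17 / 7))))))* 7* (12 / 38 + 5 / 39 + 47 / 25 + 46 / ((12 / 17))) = 10287176306 / 351975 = 29227.01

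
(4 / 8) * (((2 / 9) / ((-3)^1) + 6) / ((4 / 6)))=40 / 9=4.44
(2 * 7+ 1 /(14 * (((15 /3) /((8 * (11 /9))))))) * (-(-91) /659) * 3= 57902 /9885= 5.86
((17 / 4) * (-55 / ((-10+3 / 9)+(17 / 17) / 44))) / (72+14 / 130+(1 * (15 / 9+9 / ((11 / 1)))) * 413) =66183975 / 2999138353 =0.02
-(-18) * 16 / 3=96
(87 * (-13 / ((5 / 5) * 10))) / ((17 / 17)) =-1131 / 10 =-113.10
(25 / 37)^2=625 / 1369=0.46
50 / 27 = 1.85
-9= -9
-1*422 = -422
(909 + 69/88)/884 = 80061/77792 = 1.03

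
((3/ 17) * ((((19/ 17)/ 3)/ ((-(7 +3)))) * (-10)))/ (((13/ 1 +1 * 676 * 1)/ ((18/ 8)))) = 171/ 796484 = 0.00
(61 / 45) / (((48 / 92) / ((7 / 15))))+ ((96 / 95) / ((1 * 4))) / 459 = 1.21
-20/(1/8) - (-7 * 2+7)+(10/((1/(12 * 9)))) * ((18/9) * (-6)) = -13113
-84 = -84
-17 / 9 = -1.89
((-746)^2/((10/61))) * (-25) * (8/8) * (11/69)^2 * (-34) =349149790660/4761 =73335389.76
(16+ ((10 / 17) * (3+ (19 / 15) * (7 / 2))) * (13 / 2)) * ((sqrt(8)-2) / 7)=-4531 / 357+ 4531 * sqrt(2) / 357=5.26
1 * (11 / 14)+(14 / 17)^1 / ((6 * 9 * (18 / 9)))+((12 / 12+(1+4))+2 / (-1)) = 15401 / 3213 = 4.79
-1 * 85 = -85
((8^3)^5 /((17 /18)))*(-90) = -56998682783907840 /17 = -3352863693171049.41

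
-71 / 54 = -1.31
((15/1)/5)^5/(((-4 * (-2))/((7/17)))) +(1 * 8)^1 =20.51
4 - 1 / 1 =3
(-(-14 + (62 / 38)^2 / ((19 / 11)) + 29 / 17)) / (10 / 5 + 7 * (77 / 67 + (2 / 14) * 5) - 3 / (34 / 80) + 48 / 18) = 1211628 / 1200325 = 1.01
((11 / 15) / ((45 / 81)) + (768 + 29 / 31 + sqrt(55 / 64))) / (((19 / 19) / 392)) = 49 * sqrt(55) + 234003616 / 775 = 302303.54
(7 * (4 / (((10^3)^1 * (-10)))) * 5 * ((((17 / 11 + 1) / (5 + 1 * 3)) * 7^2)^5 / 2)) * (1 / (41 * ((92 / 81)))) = -138.47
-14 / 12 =-7 / 6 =-1.17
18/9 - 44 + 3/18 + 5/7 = -41.12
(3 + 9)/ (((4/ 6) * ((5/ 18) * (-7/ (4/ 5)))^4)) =483729408/ 937890625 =0.52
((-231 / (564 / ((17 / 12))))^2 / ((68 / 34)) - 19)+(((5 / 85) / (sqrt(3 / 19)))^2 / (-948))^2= -899268359750354095 / 47752989360726528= -18.83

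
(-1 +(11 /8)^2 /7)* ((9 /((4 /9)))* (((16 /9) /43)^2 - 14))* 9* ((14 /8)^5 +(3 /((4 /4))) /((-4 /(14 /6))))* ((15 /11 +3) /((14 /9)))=16242601158225 /212058112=76595.05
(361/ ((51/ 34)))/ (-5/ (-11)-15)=-3971/ 240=-16.55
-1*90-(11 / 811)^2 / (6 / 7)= -355170187 / 3946326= -90.00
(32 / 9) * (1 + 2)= 32 / 3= 10.67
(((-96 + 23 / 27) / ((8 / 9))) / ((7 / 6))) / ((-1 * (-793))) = -367 / 3172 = -0.12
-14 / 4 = -7 / 2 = -3.50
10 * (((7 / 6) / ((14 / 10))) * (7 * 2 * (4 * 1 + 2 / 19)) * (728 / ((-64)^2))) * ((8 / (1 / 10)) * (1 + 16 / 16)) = 13620.07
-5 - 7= -12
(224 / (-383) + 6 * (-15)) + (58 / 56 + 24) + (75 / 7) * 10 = 446051 / 10724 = 41.59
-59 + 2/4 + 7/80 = -4673/80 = -58.41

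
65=65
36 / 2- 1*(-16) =34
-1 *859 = -859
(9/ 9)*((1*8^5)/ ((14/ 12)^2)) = 1179648/ 49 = 24074.45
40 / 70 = 4 / 7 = 0.57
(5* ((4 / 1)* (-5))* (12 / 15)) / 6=-40 / 3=-13.33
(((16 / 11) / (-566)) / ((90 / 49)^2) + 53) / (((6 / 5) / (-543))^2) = 10945382055403 / 1008612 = 10851925.27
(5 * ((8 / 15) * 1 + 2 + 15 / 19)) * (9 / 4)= 2841 / 76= 37.38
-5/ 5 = -1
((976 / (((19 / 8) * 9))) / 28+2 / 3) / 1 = 2.30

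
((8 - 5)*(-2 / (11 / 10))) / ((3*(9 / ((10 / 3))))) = -200 / 297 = -0.67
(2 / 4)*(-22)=-11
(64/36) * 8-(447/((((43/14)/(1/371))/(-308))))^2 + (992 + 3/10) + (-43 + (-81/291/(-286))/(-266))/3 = -23465999795955058543/1724727818153340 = -13605.62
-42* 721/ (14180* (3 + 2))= -15141/ 35450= -0.43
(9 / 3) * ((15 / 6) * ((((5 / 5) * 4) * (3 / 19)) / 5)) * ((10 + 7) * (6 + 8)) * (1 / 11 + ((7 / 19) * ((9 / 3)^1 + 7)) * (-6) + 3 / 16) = -78171219 / 15884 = -4921.38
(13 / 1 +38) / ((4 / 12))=153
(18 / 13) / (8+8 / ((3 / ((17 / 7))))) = 189 / 1976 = 0.10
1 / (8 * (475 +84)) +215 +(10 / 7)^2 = 217.04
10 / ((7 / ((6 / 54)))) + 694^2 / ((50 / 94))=1426124446 / 1575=905475.84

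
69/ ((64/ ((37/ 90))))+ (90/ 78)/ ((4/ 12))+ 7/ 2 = 184823/ 24960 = 7.40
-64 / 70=-0.91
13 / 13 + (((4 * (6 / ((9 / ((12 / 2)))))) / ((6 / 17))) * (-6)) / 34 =-7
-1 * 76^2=-5776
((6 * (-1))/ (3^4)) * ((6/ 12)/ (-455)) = 1/ 12285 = 0.00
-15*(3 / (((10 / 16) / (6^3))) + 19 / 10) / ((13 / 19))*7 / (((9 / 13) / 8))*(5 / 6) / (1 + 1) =-6907355 / 9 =-767483.89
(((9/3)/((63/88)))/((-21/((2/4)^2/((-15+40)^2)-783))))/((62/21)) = 21532489/406875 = 52.92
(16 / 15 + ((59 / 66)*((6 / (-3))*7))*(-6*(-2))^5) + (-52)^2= -3111465.12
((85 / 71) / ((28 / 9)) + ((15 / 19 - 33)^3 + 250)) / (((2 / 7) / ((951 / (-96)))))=143371820009093 / 124669184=1150018.12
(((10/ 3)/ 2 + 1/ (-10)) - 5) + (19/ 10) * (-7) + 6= -161/ 15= -10.73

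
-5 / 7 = -0.71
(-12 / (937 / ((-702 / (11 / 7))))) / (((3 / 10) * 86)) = 0.22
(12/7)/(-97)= -12/679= -0.02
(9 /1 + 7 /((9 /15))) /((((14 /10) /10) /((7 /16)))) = 775 /12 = 64.58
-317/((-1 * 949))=317/949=0.33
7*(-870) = -6090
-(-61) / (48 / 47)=2867 / 48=59.73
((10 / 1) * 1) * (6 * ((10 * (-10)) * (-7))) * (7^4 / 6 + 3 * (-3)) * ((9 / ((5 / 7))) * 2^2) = 828021600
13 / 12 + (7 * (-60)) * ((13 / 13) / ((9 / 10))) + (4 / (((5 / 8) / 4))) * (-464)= -12343.98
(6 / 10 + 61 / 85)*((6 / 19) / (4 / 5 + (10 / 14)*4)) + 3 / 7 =4905 / 9044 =0.54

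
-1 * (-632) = 632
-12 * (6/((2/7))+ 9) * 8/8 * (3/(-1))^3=9720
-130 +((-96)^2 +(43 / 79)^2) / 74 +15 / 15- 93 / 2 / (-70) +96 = 80566543 / 873740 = 92.21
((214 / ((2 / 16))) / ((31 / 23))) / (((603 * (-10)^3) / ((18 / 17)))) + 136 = 600243156 / 4413625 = 136.00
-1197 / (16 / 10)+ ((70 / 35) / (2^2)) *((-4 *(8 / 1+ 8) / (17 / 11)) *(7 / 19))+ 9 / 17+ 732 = -60011 / 2584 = -23.22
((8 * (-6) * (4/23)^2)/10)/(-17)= 384/44965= 0.01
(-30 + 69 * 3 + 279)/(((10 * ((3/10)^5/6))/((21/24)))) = 2660000/27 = 98518.52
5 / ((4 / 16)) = 20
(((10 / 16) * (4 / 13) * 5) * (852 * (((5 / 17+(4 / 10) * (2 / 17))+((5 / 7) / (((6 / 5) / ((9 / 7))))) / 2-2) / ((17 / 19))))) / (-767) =430216335 / 282398662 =1.52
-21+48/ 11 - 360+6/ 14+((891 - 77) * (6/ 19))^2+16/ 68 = 31046508476/ 472549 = 65700.08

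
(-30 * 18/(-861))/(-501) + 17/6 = 814433/287574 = 2.83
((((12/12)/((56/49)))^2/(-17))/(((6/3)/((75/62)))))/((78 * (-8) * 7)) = 175/28061696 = 0.00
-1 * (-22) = 22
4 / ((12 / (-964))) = -964 / 3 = -321.33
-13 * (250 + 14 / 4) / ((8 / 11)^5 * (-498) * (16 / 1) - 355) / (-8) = -1061487141 / 5092296464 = -0.21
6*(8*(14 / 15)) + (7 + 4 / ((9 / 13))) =2591 / 45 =57.58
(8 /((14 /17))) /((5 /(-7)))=-68 /5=-13.60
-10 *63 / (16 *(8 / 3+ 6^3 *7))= -945 / 36352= -0.03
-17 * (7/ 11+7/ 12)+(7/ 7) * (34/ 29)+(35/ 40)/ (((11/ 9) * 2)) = -294059/ 15312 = -19.20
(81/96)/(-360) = -3/1280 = -0.00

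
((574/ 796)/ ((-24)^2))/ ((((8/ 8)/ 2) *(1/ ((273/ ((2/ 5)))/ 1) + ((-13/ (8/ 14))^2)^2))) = 522340/ 55882078899369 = 0.00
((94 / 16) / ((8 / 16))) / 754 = 47 / 3016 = 0.02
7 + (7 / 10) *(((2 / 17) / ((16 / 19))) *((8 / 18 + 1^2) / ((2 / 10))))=7.71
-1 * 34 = -34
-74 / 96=-37 / 48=-0.77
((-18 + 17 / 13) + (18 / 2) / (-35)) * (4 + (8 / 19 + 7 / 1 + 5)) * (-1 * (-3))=-555264 / 665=-834.98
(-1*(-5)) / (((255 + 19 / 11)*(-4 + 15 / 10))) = -11 / 1412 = -0.01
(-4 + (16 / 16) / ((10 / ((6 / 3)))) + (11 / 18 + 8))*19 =8227 / 90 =91.41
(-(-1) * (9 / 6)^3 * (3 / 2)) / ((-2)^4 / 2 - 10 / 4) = 81 / 88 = 0.92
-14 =-14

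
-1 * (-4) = 4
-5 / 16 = -0.31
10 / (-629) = -10 / 629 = -0.02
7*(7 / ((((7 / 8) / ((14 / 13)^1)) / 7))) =5488 / 13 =422.15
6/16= 3/8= 0.38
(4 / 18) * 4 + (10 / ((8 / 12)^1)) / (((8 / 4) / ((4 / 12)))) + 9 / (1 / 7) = 1195 / 18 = 66.39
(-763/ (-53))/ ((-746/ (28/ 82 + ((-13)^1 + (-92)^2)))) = -264383315/ 1621058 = -163.09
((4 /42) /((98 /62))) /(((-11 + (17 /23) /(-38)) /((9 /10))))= -0.00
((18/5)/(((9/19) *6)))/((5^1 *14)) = 19/1050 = 0.02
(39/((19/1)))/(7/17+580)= 17/4807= 0.00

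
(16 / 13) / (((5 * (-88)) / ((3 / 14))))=-3 / 5005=-0.00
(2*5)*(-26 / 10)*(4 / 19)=-104 / 19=-5.47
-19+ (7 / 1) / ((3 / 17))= 62 / 3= 20.67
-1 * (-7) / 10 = 0.70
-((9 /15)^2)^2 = -81 /625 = -0.13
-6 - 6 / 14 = -45 / 7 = -6.43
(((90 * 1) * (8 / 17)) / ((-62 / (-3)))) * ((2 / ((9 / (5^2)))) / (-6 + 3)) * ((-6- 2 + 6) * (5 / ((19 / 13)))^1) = 260000 / 10013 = 25.97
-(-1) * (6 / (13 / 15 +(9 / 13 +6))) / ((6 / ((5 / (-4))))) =-975 / 5896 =-0.17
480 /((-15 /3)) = -96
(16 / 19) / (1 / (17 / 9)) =272 / 171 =1.59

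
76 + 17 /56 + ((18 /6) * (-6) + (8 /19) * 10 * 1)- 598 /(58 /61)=-17477361 /30856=-566.42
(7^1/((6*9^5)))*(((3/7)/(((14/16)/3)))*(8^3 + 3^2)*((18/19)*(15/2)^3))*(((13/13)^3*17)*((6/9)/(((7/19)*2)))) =92.98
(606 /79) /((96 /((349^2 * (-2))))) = -19465.03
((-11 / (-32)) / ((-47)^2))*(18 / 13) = 0.00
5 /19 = 0.26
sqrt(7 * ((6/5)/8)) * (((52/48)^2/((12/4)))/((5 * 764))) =0.00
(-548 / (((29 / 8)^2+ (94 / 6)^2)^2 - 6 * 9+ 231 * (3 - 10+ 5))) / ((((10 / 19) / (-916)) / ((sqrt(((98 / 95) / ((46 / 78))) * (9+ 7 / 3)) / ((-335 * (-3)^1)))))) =388595515392 * sqrt(482885) / 4240334374308625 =0.06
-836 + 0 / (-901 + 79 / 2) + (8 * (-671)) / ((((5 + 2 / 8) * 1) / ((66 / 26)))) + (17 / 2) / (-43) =-26856595 / 7826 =-3431.71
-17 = -17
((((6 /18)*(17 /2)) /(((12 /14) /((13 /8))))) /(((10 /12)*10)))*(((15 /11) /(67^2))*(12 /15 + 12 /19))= 26299 /93820100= 0.00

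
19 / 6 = 3.17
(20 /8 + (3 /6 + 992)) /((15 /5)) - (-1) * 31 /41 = 40888 /123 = 332.42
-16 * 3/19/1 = -48/19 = -2.53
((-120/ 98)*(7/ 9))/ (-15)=4/ 63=0.06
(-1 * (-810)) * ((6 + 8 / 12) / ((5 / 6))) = 6480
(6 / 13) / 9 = 0.05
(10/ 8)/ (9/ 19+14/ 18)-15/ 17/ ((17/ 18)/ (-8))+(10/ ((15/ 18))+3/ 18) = 15317681/ 742152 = 20.64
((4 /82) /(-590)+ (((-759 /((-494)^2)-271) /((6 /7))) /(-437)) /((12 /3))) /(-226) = -5596719262907 /6996178610640960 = -0.00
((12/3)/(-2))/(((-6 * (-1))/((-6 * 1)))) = 2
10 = 10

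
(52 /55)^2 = 2704 /3025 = 0.89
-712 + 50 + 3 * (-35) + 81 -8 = -694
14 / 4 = 7 / 2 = 3.50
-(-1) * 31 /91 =31 /91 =0.34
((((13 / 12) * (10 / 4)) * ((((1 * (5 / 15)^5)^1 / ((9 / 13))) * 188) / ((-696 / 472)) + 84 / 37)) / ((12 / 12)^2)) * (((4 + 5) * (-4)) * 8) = -2768309440 / 2346651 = -1179.69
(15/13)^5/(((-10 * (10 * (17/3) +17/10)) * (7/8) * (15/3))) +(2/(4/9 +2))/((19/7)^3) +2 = 2.04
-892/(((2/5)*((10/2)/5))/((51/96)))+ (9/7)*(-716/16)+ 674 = -63641/112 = -568.22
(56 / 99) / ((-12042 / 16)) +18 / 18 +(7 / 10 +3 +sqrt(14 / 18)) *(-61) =-278.50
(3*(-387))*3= -3483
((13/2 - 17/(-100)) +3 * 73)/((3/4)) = 22567/75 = 300.89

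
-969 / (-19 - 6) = 969 / 25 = 38.76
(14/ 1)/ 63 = 2/ 9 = 0.22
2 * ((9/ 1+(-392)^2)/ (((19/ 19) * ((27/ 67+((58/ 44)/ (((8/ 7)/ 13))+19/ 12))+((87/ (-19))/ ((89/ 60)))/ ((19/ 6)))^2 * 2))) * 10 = 1985223635817180028807680/ 330953917138360487689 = 5998.49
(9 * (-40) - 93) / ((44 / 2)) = -453 / 22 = -20.59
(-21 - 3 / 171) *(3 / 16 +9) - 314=-77079 / 152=-507.10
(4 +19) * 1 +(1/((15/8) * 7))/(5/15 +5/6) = 5651/245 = 23.07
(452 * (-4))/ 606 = -904/ 303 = -2.98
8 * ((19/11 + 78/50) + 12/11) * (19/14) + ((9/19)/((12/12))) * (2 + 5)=265693/5225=50.85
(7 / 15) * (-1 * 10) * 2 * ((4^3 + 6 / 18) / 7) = -772 / 9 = -85.78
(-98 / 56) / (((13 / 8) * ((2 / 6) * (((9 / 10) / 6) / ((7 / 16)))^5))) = -367653125 / 539136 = -681.93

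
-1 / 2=-0.50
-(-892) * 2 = 1784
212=212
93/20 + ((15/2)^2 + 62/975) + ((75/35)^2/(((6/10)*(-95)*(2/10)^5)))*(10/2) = -2174479901/1815450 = -1197.76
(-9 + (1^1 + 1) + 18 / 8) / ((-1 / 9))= 171 / 4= 42.75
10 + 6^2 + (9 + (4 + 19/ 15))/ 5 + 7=4189/ 75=55.85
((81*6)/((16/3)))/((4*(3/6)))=729/16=45.56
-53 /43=-1.23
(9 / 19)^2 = 0.22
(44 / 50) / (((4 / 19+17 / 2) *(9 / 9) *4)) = 209 / 8275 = 0.03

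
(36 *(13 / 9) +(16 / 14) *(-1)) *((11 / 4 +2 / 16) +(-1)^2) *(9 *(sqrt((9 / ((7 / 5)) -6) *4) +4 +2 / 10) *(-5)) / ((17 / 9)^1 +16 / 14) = -4693059 / 382 -1117395 *sqrt(21) / 1337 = -16115.37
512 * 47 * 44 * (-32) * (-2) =67764224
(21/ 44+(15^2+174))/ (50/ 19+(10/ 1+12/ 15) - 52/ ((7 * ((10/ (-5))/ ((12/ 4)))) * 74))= 432482085/ 14704316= 29.41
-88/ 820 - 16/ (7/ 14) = -6582/ 205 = -32.11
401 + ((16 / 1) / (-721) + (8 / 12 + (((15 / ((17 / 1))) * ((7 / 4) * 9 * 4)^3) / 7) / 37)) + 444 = 2309489986 / 1360527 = 1697.50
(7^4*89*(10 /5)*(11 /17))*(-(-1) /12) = 23044.89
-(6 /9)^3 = -0.30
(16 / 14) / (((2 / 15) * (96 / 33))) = 165 / 56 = 2.95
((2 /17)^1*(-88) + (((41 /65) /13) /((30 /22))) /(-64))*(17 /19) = -142778867 /15412800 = -9.26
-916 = -916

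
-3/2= -1.50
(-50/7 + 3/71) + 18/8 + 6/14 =-8791/1988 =-4.42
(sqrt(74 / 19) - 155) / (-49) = 3.12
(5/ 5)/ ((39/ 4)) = 4/ 39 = 0.10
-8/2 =-4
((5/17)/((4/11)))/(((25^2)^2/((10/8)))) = 11/4250000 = 0.00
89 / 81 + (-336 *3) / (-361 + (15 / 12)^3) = 7270603 / 1861299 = 3.91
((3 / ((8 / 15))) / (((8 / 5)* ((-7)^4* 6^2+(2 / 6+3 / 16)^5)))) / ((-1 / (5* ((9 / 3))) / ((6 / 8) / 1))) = -10077696000 / 22024245543673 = -0.00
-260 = -260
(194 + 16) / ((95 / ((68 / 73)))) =2856 / 1387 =2.06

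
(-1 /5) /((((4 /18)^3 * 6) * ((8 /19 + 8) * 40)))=-4617 /512000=-0.01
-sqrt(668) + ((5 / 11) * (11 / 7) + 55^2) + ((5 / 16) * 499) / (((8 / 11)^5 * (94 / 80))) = 79302245135 / 21561344 - 2 * sqrt(167) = 3652.14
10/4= 5/2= 2.50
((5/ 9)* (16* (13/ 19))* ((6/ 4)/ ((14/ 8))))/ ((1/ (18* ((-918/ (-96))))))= 119340/ 133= 897.29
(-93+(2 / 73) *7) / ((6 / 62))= -210025 / 219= -959.02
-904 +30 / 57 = -17166 / 19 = -903.47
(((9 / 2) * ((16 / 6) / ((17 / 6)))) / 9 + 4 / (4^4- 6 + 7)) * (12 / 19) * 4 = 101952 / 83011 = 1.23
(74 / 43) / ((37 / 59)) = 2.74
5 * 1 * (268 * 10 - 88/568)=951345/71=13399.23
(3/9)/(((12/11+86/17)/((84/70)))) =187/2875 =0.07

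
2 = 2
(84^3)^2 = 351298031616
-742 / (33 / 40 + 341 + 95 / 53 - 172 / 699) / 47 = -1099554960 / 23915253977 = -0.05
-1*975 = -975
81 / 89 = 0.91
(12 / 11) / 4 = 3 / 11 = 0.27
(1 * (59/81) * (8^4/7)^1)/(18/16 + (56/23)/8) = 44466176/149121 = 298.19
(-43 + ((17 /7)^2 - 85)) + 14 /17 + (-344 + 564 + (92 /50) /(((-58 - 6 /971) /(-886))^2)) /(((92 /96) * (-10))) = -89759088387383061 /474842789274875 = -189.03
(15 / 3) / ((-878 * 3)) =-5 / 2634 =-0.00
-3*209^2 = -131043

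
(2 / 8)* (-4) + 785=784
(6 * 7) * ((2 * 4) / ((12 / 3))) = 84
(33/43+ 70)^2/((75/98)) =6543.83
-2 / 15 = -0.13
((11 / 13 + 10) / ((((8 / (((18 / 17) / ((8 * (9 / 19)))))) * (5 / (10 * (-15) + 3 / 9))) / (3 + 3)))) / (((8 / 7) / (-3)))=178.59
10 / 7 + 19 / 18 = 2.48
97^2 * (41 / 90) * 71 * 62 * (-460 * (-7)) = 546805954436 / 9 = 60756217159.56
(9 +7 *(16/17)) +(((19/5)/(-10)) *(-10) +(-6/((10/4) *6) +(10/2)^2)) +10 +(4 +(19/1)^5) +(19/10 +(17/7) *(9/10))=1473315839/595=2476161.07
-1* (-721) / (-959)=-103 / 137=-0.75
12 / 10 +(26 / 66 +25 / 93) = 3176 / 1705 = 1.86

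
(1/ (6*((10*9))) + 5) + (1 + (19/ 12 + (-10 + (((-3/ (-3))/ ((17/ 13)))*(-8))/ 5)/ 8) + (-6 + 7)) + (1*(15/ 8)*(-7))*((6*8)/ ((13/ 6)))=-33843271/ 119340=-283.59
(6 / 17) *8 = 48 / 17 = 2.82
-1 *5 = -5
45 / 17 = 2.65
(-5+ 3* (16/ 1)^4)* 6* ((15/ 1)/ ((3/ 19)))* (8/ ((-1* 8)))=-112063710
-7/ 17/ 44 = -7/ 748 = -0.01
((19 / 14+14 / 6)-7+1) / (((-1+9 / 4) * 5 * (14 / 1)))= -97 / 3675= -0.03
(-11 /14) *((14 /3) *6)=-22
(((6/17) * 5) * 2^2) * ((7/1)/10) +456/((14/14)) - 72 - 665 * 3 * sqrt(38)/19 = 6612/17 - 105 * sqrt(38) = -258.32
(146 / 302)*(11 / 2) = 803 / 302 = 2.66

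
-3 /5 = -0.60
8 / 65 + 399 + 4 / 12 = 77894 / 195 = 399.46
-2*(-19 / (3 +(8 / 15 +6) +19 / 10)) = 1140 / 343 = 3.32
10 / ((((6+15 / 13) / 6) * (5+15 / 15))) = 130 / 93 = 1.40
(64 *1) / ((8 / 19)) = 152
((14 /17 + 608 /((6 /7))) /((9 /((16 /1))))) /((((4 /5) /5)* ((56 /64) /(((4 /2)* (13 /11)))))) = 107619200 /5049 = 21314.95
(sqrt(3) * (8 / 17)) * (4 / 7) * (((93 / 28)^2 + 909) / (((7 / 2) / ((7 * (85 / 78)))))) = 184950 * sqrt(3) / 343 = 933.94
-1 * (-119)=119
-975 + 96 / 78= -973.77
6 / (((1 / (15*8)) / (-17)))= -12240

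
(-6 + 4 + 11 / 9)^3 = -343 / 729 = -0.47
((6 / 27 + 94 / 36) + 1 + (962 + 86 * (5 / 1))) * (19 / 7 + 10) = 745375 / 42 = 17747.02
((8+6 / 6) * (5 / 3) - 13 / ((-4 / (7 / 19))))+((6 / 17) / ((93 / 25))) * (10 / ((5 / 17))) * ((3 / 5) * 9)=79201 / 2356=33.62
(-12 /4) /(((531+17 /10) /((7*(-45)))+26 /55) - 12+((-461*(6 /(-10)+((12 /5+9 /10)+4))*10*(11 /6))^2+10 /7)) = -23100 /24690225094699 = -0.00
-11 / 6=-1.83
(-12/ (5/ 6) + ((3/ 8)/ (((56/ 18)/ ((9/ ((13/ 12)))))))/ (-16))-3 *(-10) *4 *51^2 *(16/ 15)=19388884419/ 58240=332913.54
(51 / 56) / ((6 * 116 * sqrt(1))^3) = 0.00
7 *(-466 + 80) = -2702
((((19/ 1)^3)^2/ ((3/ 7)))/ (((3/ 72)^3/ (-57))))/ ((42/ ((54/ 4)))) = -27802986569856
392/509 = 0.77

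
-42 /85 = -0.49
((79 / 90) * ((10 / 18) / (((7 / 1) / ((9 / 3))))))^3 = 493039 / 54010152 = 0.01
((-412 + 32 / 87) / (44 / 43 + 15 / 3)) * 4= -879952 / 3219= -273.36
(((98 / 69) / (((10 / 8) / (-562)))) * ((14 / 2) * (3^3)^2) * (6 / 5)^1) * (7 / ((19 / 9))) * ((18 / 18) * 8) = -1133205002496 / 10925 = -103725858.35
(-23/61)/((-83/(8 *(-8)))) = -1472/5063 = -0.29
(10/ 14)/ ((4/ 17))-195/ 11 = -4525/ 308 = -14.69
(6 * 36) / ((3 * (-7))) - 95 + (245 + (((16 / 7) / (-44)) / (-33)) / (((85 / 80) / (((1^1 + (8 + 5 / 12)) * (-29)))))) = 18053282 / 129591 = 139.31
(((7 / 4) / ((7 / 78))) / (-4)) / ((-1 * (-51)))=-13 / 136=-0.10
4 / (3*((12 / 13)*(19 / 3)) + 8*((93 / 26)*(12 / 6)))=13 / 243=0.05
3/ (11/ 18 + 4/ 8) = 27/ 10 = 2.70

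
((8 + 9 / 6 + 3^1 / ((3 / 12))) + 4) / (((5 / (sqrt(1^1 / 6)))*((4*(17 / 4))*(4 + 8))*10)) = sqrt(6) / 2400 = 0.00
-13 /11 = -1.18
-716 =-716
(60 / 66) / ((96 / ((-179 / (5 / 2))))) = -0.68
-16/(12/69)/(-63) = 92/63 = 1.46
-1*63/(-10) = 63/10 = 6.30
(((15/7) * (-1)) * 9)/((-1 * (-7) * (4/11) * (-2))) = 3.79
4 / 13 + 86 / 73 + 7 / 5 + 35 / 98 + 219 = 14763597 / 66430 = 222.24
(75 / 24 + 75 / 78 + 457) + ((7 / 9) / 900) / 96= 4661031691 / 10108800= 461.09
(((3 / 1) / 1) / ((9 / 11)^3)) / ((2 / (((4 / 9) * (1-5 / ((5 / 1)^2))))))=0.97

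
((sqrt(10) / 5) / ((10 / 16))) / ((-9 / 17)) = -136*sqrt(10) / 225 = -1.91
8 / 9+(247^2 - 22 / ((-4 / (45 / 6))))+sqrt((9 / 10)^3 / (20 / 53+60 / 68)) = 27 * sqrt(409054) / 22700+2197841 / 36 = 61051.90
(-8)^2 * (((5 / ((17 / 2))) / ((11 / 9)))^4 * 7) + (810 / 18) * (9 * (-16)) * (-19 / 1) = 150584341198320 / 1222830961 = 123144.04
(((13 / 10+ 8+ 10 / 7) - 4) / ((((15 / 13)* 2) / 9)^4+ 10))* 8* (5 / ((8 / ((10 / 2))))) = 1089630711 / 64804348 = 16.81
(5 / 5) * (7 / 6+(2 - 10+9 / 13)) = -6.14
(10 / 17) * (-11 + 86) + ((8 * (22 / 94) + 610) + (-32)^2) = 1342312 / 799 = 1679.99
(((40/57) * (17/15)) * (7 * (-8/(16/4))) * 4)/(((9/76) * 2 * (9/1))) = -15232/729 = -20.89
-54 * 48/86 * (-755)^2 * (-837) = 618335758800/43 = 14379901367.44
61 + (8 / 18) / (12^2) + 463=169777 / 324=524.00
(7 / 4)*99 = 693 / 4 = 173.25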